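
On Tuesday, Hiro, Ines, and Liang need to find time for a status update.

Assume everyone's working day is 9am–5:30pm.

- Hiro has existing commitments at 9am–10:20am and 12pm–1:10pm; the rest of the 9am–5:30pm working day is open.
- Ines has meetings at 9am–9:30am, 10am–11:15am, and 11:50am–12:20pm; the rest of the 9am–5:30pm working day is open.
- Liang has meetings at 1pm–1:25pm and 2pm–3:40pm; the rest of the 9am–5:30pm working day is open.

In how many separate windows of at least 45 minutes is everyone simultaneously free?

1

Hiro free within 09:00–17:30: 10:20–12:00, 13:10–17:30.
Ines free within 09:00–17:30: 09:30–10:00, 11:15–11:50, 12:20–17:30.
Liang free within 09:00–17:30: 09:00–13:00, 13:25–14:00, 15:40–17:30.
Hiro ∩ Ines: 11:15–11:50, 13:10–17:30.
Hiro ∩ Ines ∩ Liang: 11:15–11:50, 13:25–14:00, 15:40–17:30.
Windows ≥ 45 min: 15:40–17:30.
That's 1 window.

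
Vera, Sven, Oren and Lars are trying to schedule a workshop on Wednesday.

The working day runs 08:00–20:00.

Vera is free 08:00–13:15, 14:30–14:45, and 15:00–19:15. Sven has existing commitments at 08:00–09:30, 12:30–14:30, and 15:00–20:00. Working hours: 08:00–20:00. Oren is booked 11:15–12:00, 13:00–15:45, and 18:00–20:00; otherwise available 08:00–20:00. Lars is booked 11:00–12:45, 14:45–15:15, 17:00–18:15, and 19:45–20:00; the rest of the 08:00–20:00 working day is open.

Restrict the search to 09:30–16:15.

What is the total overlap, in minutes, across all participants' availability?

Sven free within 08:00–20:00: 09:30–12:30, 14:30–15:00.
Oren free within 08:00–20:00: 08:00–11:15, 12:00–13:00, 15:45–18:00.
Lars free within 08:00–20:00: 08:00–11:00, 12:45–14:45, 15:15–17:00, 18:15–19:45.
Vera ∩ Sven: 09:30–12:30, 14:30–14:45.
Vera ∩ Sven ∩ Oren: 09:30–11:15, 12:00–12:30.
Vera ∩ Sven ∩ Oren ∩ Lars: 09:30–11:00.
Restricted to 09:30–16:15: 09:30–11:00.
Total common minutes: 90.

90 minutes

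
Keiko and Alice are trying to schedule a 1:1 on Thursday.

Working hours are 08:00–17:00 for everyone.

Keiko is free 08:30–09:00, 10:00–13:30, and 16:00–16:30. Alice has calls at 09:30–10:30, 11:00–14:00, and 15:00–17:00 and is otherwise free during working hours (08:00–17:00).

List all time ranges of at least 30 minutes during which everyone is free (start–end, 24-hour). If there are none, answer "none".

Alice free within 08:00–17:00: 08:00–09:30, 10:30–11:00, 14:00–15:00.
Keiko ∩ Alice: 08:30–09:00, 10:30–11:00.
Windows ≥ 30 min: 08:30–09:00, 10:30–11:00.

08:30–09:00, 10:30–11:00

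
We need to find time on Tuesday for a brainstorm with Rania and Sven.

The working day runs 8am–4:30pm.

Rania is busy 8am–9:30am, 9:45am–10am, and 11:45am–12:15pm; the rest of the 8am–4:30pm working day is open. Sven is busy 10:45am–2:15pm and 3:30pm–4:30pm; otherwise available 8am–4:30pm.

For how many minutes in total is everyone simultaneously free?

135 minutes

Rania free within 08:00–16:30: 09:30–09:45, 10:00–11:45, 12:15–16:30.
Sven free within 08:00–16:30: 08:00–10:45, 14:15–15:30.
Rania ∩ Sven: 09:30–09:45, 10:00–10:45, 14:15–15:30.
Total common minutes: 15 + 45 + 75 = 135.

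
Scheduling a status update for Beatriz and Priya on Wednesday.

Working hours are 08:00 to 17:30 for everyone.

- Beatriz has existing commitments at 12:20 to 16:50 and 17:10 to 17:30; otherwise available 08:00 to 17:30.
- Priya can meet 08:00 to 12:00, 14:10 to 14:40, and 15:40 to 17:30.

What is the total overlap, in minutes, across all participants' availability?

260 minutes

Beatriz free within 08:00–17:30: 08:00–12:20, 16:50–17:10.
Beatriz ∩ Priya: 08:00–12:00, 16:50–17:10.
Total common minutes: 240 + 20 = 260.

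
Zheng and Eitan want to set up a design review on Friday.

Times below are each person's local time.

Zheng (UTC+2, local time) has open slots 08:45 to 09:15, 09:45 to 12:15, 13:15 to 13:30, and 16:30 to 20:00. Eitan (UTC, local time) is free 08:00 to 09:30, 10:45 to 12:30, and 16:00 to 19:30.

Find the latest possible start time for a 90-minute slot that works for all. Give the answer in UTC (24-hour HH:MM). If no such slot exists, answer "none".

16:30

Zheng → UTC: 06:45–07:15, 07:45–10:15, 11:15–11:30, 14:30–18:00.
Eitan → UTC: 08:00–09:30, 10:45–12:30, 16:00–19:30.
Zheng ∩ Eitan: 08:00–09:30, 11:15–11:30, 16:00–18:00.
Windows ≥ 90 min: 08:00–09:30, 16:00–18:00.
Latest start in the last window 16:00–18:00 is 18:00 − 90 min = 16:30.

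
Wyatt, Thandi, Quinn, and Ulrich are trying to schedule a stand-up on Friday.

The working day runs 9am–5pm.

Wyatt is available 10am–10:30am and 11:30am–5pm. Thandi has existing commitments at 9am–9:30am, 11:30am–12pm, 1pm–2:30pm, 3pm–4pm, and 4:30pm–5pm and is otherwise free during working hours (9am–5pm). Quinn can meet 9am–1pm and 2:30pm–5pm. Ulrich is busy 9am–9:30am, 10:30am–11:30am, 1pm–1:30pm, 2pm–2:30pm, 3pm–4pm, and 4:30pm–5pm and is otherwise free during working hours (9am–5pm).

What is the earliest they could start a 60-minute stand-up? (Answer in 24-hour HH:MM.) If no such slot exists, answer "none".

12:00

Thandi free within 09:00–17:00: 09:30–11:30, 12:00–13:00, 14:30–15:00, 16:00–16:30.
Ulrich free within 09:00–17:00: 09:30–10:30, 11:30–13:00, 13:30–14:00, 14:30–15:00, 16:00–16:30.
Wyatt ∩ Thandi: 10:00–10:30, 12:00–13:00, 14:30–15:00, 16:00–16:30.
Wyatt ∩ Thandi ∩ Quinn: 10:00–10:30, 12:00–13:00, 14:30–15:00, 16:00–16:30.
Wyatt ∩ Thandi ∩ Quinn ∩ Ulrich: 10:00–10:30, 12:00–13:00, 14:30–15:00, 16:00–16:30.
Windows ≥ 60 min: 12:00–13:00.
Earliest such window starts at 12:00.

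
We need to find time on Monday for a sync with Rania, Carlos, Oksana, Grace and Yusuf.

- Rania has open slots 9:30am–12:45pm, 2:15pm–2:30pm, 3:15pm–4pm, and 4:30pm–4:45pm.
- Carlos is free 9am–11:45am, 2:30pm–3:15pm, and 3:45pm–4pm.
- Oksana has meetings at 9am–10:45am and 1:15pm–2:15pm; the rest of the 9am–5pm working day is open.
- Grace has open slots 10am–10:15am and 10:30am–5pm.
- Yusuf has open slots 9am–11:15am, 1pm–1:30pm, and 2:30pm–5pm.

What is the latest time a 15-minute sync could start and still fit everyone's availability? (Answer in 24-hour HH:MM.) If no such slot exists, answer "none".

Oksana free within 09:00–17:00: 10:45–13:15, 14:15–17:00.
Rania ∩ Carlos: 09:30–11:45, 15:45–16:00.
Rania ∩ Carlos ∩ Oksana: 10:45–11:45, 15:45–16:00.
Rania ∩ Carlos ∩ Oksana ∩ Grace: 10:45–11:45, 15:45–16:00.
Rania ∩ Carlos ∩ Oksana ∩ Grace ∩ Yusuf: 10:45–11:15, 15:45–16:00.
Windows ≥ 15 min: 10:45–11:15, 15:45–16:00.
Latest start in the last window 15:45–16:00 is 16:00 − 15 min = 15:45.

15:45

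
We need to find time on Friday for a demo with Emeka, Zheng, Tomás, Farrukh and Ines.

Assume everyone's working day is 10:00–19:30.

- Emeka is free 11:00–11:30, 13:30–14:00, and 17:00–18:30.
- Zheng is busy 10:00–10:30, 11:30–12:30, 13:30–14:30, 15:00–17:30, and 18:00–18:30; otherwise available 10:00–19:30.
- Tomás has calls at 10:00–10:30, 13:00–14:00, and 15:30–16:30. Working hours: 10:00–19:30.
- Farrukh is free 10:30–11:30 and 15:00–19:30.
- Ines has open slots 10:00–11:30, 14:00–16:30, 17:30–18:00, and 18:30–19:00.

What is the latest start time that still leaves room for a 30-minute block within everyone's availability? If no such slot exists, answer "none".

Zheng free within 10:00–19:30: 10:30–11:30, 12:30–13:30, 14:30–15:00, 17:30–18:00, 18:30–19:30.
Tomás free within 10:00–19:30: 10:30–13:00, 14:00–15:30, 16:30–19:30.
Emeka ∩ Zheng: 11:00–11:30, 17:30–18:00.
Emeka ∩ Zheng ∩ Tomás: 11:00–11:30, 17:30–18:00.
Emeka ∩ Zheng ∩ Tomás ∩ Farrukh: 11:00–11:30, 17:30–18:00.
Emeka ∩ Zheng ∩ Tomás ∩ Farrukh ∩ Ines: 11:00–11:30, 17:30–18:00.
Windows ≥ 30 min: 11:00–11:30, 17:30–18:00.
Latest start in the last window 17:30–18:00 is 18:00 − 30 min = 17:30.

17:30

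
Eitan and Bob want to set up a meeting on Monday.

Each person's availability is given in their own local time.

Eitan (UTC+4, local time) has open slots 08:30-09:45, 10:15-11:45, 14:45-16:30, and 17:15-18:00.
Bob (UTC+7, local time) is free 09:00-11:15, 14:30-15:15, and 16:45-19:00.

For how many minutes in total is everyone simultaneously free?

Eitan → UTC: 04:30–05:45, 06:15–07:45, 10:45–12:30, 13:15–14:00.
Bob → UTC: 02:00–04:15, 07:30–08:15, 09:45–12:00.
Eitan ∩ Bob: 07:30–07:45, 10:45–12:00.
Total common minutes: 15 + 75 = 90.

90 minutes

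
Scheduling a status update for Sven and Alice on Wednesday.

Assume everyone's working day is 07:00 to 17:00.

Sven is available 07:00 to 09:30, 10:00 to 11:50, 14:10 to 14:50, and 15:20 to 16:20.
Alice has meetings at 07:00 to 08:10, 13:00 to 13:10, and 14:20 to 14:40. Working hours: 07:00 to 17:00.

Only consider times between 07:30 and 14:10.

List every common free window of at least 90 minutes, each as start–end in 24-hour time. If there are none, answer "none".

10:00–11:50

Alice free within 07:00–17:00: 08:10–13:00, 13:10–14:20, 14:40–17:00.
Sven ∩ Alice: 08:10–09:30, 10:00–11:50, 14:10–14:20, 14:40–14:50, 15:20–16:20.
Restricted to 07:30–14:10: 08:10–09:30, 10:00–11:50.
Windows ≥ 90 min: 10:00–11:50.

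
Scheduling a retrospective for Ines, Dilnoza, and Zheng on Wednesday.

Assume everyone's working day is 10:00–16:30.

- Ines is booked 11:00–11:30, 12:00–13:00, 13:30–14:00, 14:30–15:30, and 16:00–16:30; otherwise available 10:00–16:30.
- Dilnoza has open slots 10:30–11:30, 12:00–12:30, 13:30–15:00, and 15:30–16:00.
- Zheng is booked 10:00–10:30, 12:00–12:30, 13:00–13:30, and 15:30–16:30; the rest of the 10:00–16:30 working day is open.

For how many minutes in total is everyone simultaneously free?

60 minutes

Ines free within 10:00–16:30: 10:00–11:00, 11:30–12:00, 13:00–13:30, 14:00–14:30, 15:30–16:00.
Zheng free within 10:00–16:30: 10:30–12:00, 12:30–13:00, 13:30–15:30.
Ines ∩ Dilnoza: 10:30–11:00, 14:00–14:30, 15:30–16:00.
Ines ∩ Dilnoza ∩ Zheng: 10:30–11:00, 14:00–14:30.
Total common minutes: 30 + 30 = 60.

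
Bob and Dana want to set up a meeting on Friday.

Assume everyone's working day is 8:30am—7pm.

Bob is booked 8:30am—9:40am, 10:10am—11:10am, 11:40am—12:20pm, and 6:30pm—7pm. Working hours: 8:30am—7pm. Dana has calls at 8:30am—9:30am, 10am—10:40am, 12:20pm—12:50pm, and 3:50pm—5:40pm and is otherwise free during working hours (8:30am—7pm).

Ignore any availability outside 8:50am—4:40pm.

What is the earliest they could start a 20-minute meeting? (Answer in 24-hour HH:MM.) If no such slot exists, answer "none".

Bob free within 08:30–19:00: 09:40–10:10, 11:10–11:40, 12:20–18:30.
Dana free within 08:30–19:00: 09:30–10:00, 10:40–12:20, 12:50–15:50, 17:40–19:00.
Bob ∩ Dana: 09:40–10:00, 11:10–11:40, 12:50–15:50, 17:40–18:30.
Restricted to 08:50–16:40: 09:40–10:00, 11:10–11:40, 12:50–15:50.
Windows ≥ 20 min: 09:40–10:00, 11:10–11:40, 12:50–15:50.
Earliest such window starts at 09:40.

09:40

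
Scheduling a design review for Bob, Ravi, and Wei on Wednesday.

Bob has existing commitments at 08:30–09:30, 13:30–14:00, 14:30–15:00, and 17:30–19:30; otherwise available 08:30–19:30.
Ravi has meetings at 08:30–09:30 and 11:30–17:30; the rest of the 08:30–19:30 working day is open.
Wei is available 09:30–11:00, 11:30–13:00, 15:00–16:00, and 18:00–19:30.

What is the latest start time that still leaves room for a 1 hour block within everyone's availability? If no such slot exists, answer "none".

10:00

Bob free within 08:30–19:30: 09:30–13:30, 14:00–14:30, 15:00–17:30.
Ravi free within 08:30–19:30: 09:30–11:30, 17:30–19:30.
Bob ∩ Ravi: 09:30–11:30.
Bob ∩ Ravi ∩ Wei: 09:30–11:00.
Windows ≥ 60 min: 09:30–11:00.
Latest start in the last window 09:30–11:00 is 11:00 − 60 min = 10:00.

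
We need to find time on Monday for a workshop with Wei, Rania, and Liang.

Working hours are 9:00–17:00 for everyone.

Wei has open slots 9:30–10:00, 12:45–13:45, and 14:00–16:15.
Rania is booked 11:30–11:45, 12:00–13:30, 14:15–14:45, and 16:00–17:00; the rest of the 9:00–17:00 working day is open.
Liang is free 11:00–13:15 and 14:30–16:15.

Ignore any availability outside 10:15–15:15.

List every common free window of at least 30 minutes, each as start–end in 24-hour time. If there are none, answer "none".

Rania free within 09:00–17:00: 09:00–11:30, 11:45–12:00, 13:30–14:15, 14:45–16:00.
Wei ∩ Rania: 09:30–10:00, 13:30–13:45, 14:00–14:15, 14:45–16:00.
Wei ∩ Rania ∩ Liang: 14:45–16:00.
Restricted to 10:15–15:15: 14:45–15:15.
Windows ≥ 30 min: 14:45–15:15.

14:45–15:15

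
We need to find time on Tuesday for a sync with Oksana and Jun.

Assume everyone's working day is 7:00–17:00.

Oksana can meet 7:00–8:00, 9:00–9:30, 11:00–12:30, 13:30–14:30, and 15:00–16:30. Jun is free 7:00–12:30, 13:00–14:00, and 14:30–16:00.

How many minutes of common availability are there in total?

270 minutes

Oksana ∩ Jun: 07:00–08:00, 09:00–09:30, 11:00–12:30, 13:30–14:00, 15:00–16:00.
Total common minutes: 60 + 30 + 90 + 30 + 60 = 270.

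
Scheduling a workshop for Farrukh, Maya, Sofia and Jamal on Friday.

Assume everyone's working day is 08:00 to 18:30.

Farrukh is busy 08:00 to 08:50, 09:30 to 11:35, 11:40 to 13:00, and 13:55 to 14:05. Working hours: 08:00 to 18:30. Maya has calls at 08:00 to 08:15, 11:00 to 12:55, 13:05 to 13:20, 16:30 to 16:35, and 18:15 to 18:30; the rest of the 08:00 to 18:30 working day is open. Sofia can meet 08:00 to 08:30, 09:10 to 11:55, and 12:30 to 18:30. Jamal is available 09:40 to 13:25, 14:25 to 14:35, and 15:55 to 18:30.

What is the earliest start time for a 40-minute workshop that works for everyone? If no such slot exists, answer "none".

16:35

Farrukh free within 08:00–18:30: 08:50–09:30, 11:35–11:40, 13:00–13:55, 14:05–18:30.
Maya free within 08:00–18:30: 08:15–11:00, 12:55–13:05, 13:20–16:30, 16:35–18:15.
Farrukh ∩ Maya: 08:50–09:30, 13:00–13:05, 13:20–13:55, 14:05–16:30, 16:35–18:15.
Farrukh ∩ Maya ∩ Sofia: 09:10–09:30, 13:00–13:05, 13:20–13:55, 14:05–16:30, 16:35–18:15.
Farrukh ∩ Maya ∩ Sofia ∩ Jamal: 13:00–13:05, 13:20–13:25, 14:25–14:35, 15:55–16:30, 16:35–18:15.
Windows ≥ 40 min: 16:35–18:15.
Earliest such window starts at 16:35.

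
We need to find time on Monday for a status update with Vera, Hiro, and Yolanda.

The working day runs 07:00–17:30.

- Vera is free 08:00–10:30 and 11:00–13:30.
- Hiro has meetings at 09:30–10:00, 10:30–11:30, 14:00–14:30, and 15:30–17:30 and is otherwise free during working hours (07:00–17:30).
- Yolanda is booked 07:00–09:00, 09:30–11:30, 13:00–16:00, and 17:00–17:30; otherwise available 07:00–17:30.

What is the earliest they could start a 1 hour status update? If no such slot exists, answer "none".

11:30

Hiro free within 07:00–17:30: 07:00–09:30, 10:00–10:30, 11:30–14:00, 14:30–15:30.
Yolanda free within 07:00–17:30: 09:00–09:30, 11:30–13:00, 16:00–17:00.
Vera ∩ Hiro: 08:00–09:30, 10:00–10:30, 11:30–13:30.
Vera ∩ Hiro ∩ Yolanda: 09:00–09:30, 11:30–13:00.
Windows ≥ 60 min: 11:30–13:00.
Earliest such window starts at 11:30.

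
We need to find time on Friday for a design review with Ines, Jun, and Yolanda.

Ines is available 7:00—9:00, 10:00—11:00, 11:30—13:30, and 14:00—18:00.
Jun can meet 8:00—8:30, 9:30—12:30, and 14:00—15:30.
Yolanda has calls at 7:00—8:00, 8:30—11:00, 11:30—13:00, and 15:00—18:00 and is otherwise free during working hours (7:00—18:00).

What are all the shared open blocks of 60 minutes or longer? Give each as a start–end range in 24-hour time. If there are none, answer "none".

14:00–15:00

Yolanda free within 07:00–18:00: 08:00–08:30, 11:00–11:30, 13:00–15:00.
Ines ∩ Jun: 08:00–08:30, 10:00–11:00, 11:30–12:30, 14:00–15:30.
Ines ∩ Jun ∩ Yolanda: 08:00–08:30, 14:00–15:00.
Windows ≥ 60 min: 14:00–15:00.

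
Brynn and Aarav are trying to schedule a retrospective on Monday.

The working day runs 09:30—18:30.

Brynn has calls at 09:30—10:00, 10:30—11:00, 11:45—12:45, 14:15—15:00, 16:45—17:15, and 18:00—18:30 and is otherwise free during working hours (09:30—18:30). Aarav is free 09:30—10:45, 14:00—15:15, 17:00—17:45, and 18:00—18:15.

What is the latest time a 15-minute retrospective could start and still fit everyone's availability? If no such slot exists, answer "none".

17:30

Brynn free within 09:30–18:30: 10:00–10:30, 11:00–11:45, 12:45–14:15, 15:00–16:45, 17:15–18:00.
Brynn ∩ Aarav: 10:00–10:30, 14:00–14:15, 15:00–15:15, 17:15–17:45.
Windows ≥ 15 min: 10:00–10:30, 14:00–14:15, 15:00–15:15, 17:15–17:45.
Latest start in the last window 17:15–17:45 is 17:45 − 15 min = 17:30.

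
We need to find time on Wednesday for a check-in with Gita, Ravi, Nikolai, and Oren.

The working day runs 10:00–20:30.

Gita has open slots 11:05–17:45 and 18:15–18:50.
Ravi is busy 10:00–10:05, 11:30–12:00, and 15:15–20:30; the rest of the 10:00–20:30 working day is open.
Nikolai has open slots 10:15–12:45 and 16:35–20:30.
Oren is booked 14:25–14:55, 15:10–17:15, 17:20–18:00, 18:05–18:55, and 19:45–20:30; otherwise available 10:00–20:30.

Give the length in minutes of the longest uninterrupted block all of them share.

Ravi free within 10:00–20:30: 10:05–11:30, 12:00–15:15.
Oren free within 10:00–20:30: 10:00–14:25, 14:55–15:10, 17:15–17:20, 18:00–18:05, 18:55–19:45.
Gita ∩ Ravi: 11:05–11:30, 12:00–15:15.
Gita ∩ Ravi ∩ Nikolai: 11:05–11:30, 12:00–12:45.
Gita ∩ Ravi ∩ Nikolai ∩ Oren: 11:05–11:30, 12:00–12:45.
Common window lengths: 25, 45 min; longest is 45.

45 minutes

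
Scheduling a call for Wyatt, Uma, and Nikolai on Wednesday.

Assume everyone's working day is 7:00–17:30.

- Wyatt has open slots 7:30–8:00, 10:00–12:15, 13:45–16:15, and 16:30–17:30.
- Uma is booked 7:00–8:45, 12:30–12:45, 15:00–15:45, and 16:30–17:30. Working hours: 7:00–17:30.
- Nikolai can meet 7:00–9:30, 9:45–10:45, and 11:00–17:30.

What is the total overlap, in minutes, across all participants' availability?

225 minutes

Uma free within 07:00–17:30: 08:45–12:30, 12:45–15:00, 15:45–16:30.
Wyatt ∩ Uma: 10:00–12:15, 13:45–15:00, 15:45–16:15.
Wyatt ∩ Uma ∩ Nikolai: 10:00–10:45, 11:00–12:15, 13:45–15:00, 15:45–16:15.
Total common minutes: 45 + 75 + 75 + 30 = 225.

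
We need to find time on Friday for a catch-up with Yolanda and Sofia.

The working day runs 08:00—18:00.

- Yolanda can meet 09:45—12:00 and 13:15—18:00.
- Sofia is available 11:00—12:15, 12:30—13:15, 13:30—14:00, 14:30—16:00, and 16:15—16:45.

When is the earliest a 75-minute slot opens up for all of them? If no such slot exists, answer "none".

Yolanda ∩ Sofia: 11:00–12:00, 13:30–14:00, 14:30–16:00, 16:15–16:45.
Windows ≥ 75 min: 14:30–16:00.
Earliest such window starts at 14:30.

14:30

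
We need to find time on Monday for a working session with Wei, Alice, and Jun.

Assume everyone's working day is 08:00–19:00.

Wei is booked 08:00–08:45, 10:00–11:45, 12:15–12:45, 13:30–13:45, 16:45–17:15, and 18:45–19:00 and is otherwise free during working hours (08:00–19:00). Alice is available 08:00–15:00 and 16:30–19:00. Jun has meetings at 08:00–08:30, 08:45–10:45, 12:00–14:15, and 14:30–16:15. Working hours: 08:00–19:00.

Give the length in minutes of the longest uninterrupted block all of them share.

90 minutes

Wei free within 08:00–19:00: 08:45–10:00, 11:45–12:15, 12:45–13:30, 13:45–16:45, 17:15–18:45.
Jun free within 08:00–19:00: 08:30–08:45, 10:45–12:00, 14:15–14:30, 16:15–19:00.
Wei ∩ Alice: 08:45–10:00, 11:45–12:15, 12:45–13:30, 13:45–15:00, 16:30–16:45, 17:15–18:45.
Wei ∩ Alice ∩ Jun: 11:45–12:00, 14:15–14:30, 16:30–16:45, 17:15–18:45.
Common window lengths: 15, 15, 15, 90 min; longest is 90.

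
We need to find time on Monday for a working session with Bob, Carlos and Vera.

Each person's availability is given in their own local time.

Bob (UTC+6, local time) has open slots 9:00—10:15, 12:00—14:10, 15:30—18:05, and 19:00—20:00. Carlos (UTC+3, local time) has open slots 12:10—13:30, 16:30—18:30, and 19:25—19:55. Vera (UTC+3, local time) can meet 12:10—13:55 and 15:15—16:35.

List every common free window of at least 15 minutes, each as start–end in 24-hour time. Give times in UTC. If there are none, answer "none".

09:30–10:30

Bob → UTC: 03:00–04:15, 06:00–08:10, 09:30–12:05, 13:00–14:00.
Carlos → UTC: 09:10–10:30, 13:30–15:30, 16:25–16:55.
Vera → UTC: 09:10–10:55, 12:15–13:35.
Bob ∩ Carlos: 09:30–10:30, 13:30–14:00.
Bob ∩ Carlos ∩ Vera: 09:30–10:30, 13:30–13:35.
Windows ≥ 15 min: 09:30–10:30.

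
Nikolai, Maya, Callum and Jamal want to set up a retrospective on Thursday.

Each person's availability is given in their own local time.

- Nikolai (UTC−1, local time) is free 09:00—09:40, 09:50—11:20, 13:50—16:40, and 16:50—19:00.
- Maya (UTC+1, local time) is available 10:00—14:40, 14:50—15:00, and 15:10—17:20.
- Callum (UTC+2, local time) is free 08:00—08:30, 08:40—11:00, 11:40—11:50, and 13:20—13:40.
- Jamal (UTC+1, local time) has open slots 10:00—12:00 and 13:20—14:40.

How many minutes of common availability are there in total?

0 minutes

Nikolai → UTC: 10:00–10:40, 10:50–12:20, 14:50–17:40, 17:50–20:00.
Maya → UTC: 09:00–13:40, 13:50–14:00, 14:10–16:20.
Callum → UTC: 06:00–06:30, 06:40–09:00, 09:40–09:50, 11:20–11:40.
Jamal → UTC: 09:00–11:00, 12:20–13:40.
Nikolai ∩ Maya: 10:00–10:40, 10:50–12:20, 14:50–16:20.
Nikolai ∩ Maya ∩ Callum: 11:20–11:40.
Nikolai ∩ Maya ∩ Callum ∩ Jamal: (none).
Total common minutes: 0.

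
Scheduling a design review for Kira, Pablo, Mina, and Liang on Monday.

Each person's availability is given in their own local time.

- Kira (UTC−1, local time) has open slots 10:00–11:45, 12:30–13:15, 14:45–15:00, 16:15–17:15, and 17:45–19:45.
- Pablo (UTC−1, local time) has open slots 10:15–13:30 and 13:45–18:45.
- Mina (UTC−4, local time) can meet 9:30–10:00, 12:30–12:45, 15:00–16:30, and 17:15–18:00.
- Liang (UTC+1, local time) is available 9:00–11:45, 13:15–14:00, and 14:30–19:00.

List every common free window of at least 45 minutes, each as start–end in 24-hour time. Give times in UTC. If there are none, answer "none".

none

Kira → UTC: 11:00–12:45, 13:30–14:15, 15:45–16:00, 17:15–18:15, 18:45–20:45.
Pablo → UTC: 11:15–14:30, 14:45–19:45.
Mina → UTC: 13:30–14:00, 16:30–16:45, 19:00–20:30, 21:15–22:00.
Liang → UTC: 08:00–10:45, 12:15–13:00, 13:30–18:00.
Kira ∩ Pablo: 11:15–12:45, 13:30–14:15, 15:45–16:00, 17:15–18:15, 18:45–19:45.
Kira ∩ Pablo ∩ Mina: 13:30–14:00, 19:00–19:45.
Kira ∩ Pablo ∩ Mina ∩ Liang: 13:30–14:00.
Windows ≥ 45 min: (none).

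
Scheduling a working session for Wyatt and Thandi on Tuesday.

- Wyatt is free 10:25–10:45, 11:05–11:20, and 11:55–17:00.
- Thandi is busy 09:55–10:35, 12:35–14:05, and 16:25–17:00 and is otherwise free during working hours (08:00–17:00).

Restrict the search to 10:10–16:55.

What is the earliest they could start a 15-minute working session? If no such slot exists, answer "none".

Thandi free within 08:00–17:00: 08:00–09:55, 10:35–12:35, 14:05–16:25.
Wyatt ∩ Thandi: 10:35–10:45, 11:05–11:20, 11:55–12:35, 14:05–16:25.
Restricted to 10:10–16:55: 10:35–10:45, 11:05–11:20, 11:55–12:35, 14:05–16:25.
Windows ≥ 15 min: 11:05–11:20, 11:55–12:35, 14:05–16:25.
Earliest such window starts at 11:05.

11:05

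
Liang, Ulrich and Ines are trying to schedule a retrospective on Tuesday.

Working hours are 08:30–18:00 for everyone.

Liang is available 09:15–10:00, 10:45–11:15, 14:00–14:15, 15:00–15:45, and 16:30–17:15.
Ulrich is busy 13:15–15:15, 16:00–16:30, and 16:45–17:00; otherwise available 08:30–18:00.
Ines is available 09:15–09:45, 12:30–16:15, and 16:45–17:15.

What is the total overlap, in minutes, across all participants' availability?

Ulrich free within 08:30–18:00: 08:30–13:15, 15:15–16:00, 16:30–16:45, 17:00–18:00.
Liang ∩ Ulrich: 09:15–10:00, 10:45–11:15, 15:15–15:45, 16:30–16:45, 17:00–17:15.
Liang ∩ Ulrich ∩ Ines: 09:15–09:45, 15:15–15:45, 17:00–17:15.
Total common minutes: 30 + 30 + 15 = 75.

75 minutes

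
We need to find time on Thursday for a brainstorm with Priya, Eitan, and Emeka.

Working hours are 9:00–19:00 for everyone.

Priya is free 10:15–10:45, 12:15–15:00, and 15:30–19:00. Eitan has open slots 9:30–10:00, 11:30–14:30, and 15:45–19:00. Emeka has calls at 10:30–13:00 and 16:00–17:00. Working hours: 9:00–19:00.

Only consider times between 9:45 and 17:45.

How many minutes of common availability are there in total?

Emeka free within 09:00–19:00: 09:00–10:30, 13:00–16:00, 17:00–19:00.
Priya ∩ Eitan: 12:15–14:30, 15:45–19:00.
Priya ∩ Eitan ∩ Emeka: 13:00–14:30, 15:45–16:00, 17:00–19:00.
Restricted to 09:45–17:45: 13:00–14:30, 15:45–16:00, 17:00–17:45.
Total common minutes: 90 + 15 + 45 = 150.

150 minutes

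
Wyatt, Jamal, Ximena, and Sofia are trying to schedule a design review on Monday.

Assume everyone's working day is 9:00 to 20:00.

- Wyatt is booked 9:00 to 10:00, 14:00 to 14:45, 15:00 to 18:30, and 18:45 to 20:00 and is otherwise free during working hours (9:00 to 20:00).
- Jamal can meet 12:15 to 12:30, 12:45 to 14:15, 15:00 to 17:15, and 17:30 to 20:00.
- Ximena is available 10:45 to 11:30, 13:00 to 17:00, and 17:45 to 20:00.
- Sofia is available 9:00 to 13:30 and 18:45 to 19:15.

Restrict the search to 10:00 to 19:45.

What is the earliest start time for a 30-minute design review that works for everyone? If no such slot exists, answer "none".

Wyatt free within 09:00–20:00: 10:00–14:00, 14:45–15:00, 18:30–18:45.
Wyatt ∩ Jamal: 12:15–12:30, 12:45–14:00, 18:30–18:45.
Wyatt ∩ Jamal ∩ Ximena: 13:00–14:00, 18:30–18:45.
Wyatt ∩ Jamal ∩ Ximena ∩ Sofia: 13:00–13:30.
Restricted to 10:00–19:45: 13:00–13:30.
Windows ≥ 30 min: 13:00–13:30.
Earliest such window starts at 13:00.

13:00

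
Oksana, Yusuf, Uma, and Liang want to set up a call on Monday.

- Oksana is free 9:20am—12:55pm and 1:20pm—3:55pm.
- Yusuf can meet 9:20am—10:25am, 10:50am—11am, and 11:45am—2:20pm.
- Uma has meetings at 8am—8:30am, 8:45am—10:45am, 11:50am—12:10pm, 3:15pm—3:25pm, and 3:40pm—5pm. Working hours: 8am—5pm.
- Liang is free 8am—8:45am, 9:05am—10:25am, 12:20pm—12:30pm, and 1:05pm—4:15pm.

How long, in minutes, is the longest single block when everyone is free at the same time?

60 minutes

Uma free within 08:00–17:00: 08:30–08:45, 10:45–11:50, 12:10–15:15, 15:25–15:40.
Oksana ∩ Yusuf: 09:20–10:25, 10:50–11:00, 11:45–12:55, 13:20–14:20.
Oksana ∩ Yusuf ∩ Uma: 10:50–11:00, 11:45–11:50, 12:10–12:55, 13:20–14:20.
Oksana ∩ Yusuf ∩ Uma ∩ Liang: 12:20–12:30, 13:20–14:20.
Common window lengths: 10, 60 min; longest is 60.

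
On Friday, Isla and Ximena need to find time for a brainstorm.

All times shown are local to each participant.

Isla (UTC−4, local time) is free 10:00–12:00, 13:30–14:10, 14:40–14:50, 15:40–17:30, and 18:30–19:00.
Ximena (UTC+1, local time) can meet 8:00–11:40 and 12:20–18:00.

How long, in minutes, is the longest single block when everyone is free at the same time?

120 minutes

Isla → UTC: 14:00–16:00, 17:30–18:10, 18:40–18:50, 19:40–21:30, 22:30–23:00.
Ximena → UTC: 07:00–10:40, 11:20–17:00.
Isla ∩ Ximena: 14:00–16:00.
Single common window of 120 minutes.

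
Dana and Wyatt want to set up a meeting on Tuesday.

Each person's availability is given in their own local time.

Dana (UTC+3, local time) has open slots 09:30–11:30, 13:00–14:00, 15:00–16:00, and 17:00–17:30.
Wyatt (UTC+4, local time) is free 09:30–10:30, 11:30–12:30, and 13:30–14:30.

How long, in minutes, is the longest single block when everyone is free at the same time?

60 minutes

Dana → UTC: 06:30–08:30, 10:00–11:00, 12:00–13:00, 14:00–14:30.
Wyatt → UTC: 05:30–06:30, 07:30–08:30, 09:30–10:30.
Dana ∩ Wyatt: 07:30–08:30, 10:00–10:30.
Common window lengths: 60, 30 min; longest is 60.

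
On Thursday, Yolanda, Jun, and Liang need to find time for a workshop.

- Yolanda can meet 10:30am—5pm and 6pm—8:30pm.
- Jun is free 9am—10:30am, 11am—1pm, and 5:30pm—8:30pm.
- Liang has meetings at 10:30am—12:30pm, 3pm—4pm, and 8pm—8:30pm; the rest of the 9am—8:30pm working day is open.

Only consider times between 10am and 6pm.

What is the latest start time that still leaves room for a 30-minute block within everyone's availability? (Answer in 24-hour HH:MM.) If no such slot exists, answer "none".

Liang free within 09:00–20:30: 09:00–10:30, 12:30–15:00, 16:00–20:00.
Yolanda ∩ Jun: 11:00–13:00, 18:00–20:30.
Yolanda ∩ Jun ∩ Liang: 12:30–13:00, 18:00–20:00.
Restricted to 10:00–18:00: 12:30–13:00.
Windows ≥ 30 min: 12:30–13:00.
Latest start in the last window 12:30–13:00 is 13:00 − 30 min = 12:30.

12:30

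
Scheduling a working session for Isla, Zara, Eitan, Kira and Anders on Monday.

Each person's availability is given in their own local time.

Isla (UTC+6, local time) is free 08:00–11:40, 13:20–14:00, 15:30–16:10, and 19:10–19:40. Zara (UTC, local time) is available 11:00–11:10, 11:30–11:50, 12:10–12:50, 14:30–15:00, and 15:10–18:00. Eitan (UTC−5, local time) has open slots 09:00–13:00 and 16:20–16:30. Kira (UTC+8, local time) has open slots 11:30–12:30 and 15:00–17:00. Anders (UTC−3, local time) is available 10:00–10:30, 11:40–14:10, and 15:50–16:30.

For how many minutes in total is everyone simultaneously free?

0 minutes

Isla → UTC: 02:00–05:40, 07:20–08:00, 09:30–10:10, 13:10–13:40.
Zara → UTC: 11:00–11:10, 11:30–11:50, 12:10–12:50, 14:30–15:00, 15:10–18:00.
Eitan → UTC: 14:00–18:00, 21:20–21:30.
Kira → UTC: 03:30–04:30, 07:00–09:00.
Anders → UTC: 13:00–13:30, 14:40–17:10, 18:50–19:30.
Isla ∩ Zara: (none).
Isla ∩ Zara ∩ Eitan: (none).
Isla ∩ Zara ∩ Eitan ∩ Kira: (none).
Isla ∩ Zara ∩ Eitan ∩ Kira ∩ Anders: (none).
Total common minutes: 0.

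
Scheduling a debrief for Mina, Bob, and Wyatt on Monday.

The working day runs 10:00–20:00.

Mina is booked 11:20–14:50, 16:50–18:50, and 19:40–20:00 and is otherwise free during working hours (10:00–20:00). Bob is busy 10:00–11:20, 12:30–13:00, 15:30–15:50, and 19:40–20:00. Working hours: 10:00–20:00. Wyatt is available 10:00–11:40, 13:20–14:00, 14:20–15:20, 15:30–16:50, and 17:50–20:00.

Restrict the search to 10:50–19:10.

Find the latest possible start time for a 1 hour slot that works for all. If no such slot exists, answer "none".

Mina free within 10:00–20:00: 10:00–11:20, 14:50–16:50, 18:50–19:40.
Bob free within 10:00–20:00: 11:20–12:30, 13:00–15:30, 15:50–19:40.
Mina ∩ Bob: 14:50–15:30, 15:50–16:50, 18:50–19:40.
Mina ∩ Bob ∩ Wyatt: 14:50–15:20, 15:50–16:50, 18:50–19:40.
Restricted to 10:50–19:10: 14:50–15:20, 15:50–16:50, 18:50–19:10.
Windows ≥ 60 min: 15:50–16:50.
Latest start in the last window 15:50–16:50 is 16:50 − 60 min = 15:50.

15:50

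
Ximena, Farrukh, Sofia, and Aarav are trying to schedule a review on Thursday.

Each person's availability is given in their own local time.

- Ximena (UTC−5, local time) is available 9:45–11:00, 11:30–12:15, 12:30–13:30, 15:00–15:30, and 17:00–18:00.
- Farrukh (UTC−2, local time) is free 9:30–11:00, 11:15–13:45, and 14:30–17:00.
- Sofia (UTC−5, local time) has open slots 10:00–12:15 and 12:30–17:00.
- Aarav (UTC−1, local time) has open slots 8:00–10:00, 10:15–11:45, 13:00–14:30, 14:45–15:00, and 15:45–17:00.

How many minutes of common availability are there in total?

Ximena → UTC: 14:45–16:00, 16:30–17:15, 17:30–18:30, 20:00–20:30, 22:00–23:00.
Farrukh → UTC: 11:30–13:00, 13:15–15:45, 16:30–19:00.
Sofia → UTC: 15:00–17:15, 17:30–22:00.
Aarav → UTC: 09:00–11:00, 11:15–12:45, 14:00–15:30, 15:45–16:00, 16:45–18:00.
Ximena ∩ Farrukh: 14:45–15:45, 16:30–17:15, 17:30–18:30.
Ximena ∩ Farrukh ∩ Sofia: 15:00–15:45, 16:30–17:15, 17:30–18:30.
Ximena ∩ Farrukh ∩ Sofia ∩ Aarav: 15:00–15:30, 16:45–17:15, 17:30–18:00.
Total common minutes: 30 + 30 + 30 = 90.

90 minutes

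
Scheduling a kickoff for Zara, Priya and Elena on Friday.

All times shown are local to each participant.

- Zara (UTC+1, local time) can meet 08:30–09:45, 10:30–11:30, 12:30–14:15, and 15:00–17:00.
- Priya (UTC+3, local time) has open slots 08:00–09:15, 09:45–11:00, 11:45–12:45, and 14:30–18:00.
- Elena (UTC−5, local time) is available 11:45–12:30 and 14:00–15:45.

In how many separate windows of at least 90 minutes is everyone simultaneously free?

Zara → UTC: 07:30–08:45, 09:30–10:30, 11:30–13:15, 14:00–16:00.
Priya → UTC: 05:00–06:15, 06:45–08:00, 08:45–09:45, 11:30–15:00.
Elena → UTC: 16:45–17:30, 19:00–20:45.
Zara ∩ Priya: 07:30–08:00, 09:30–09:45, 11:30–13:15, 14:00–15:00.
Zara ∩ Priya ∩ Elena: (none).
Windows ≥ 90 min: (none).
That's 0 windows.

0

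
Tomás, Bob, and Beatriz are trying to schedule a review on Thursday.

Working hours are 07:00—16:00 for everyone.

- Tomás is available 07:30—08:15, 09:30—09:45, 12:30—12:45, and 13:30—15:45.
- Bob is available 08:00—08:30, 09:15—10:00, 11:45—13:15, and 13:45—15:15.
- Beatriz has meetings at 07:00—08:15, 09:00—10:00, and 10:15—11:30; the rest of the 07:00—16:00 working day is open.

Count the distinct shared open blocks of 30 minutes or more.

Beatriz free within 07:00–16:00: 08:15–09:00, 10:00–10:15, 11:30–16:00.
Tomás ∩ Bob: 08:00–08:15, 09:30–09:45, 12:30–12:45, 13:45–15:15.
Tomás ∩ Bob ∩ Beatriz: 12:30–12:45, 13:45–15:15.
Windows ≥ 30 min: 13:45–15:15.
That's 1 window.

1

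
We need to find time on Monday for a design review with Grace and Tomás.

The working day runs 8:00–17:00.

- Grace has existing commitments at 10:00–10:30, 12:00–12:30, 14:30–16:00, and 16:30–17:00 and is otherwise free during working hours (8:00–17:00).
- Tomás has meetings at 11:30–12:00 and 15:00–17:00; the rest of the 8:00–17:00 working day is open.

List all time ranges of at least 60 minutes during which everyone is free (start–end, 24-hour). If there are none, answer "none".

Grace free within 08:00–17:00: 08:00–10:00, 10:30–12:00, 12:30–14:30, 16:00–16:30.
Tomás free within 08:00–17:00: 08:00–11:30, 12:00–15:00.
Grace ∩ Tomás: 08:00–10:00, 10:30–11:30, 12:30–14:30.
Windows ≥ 60 min: 08:00–10:00, 10:30–11:30, 12:30–14:30.

08:00–10:00, 10:30–11:30, 12:30–14:30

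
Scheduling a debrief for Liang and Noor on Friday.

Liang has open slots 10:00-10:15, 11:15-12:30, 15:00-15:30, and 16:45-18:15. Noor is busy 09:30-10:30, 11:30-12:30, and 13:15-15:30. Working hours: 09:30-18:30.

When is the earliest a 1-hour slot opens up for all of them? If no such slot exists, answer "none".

Noor free within 09:30–18:30: 10:30–11:30, 12:30–13:15, 15:30–18:30.
Liang ∩ Noor: 11:15–11:30, 16:45–18:15.
Windows ≥ 60 min: 16:45–18:15.
Earliest such window starts at 16:45.

16:45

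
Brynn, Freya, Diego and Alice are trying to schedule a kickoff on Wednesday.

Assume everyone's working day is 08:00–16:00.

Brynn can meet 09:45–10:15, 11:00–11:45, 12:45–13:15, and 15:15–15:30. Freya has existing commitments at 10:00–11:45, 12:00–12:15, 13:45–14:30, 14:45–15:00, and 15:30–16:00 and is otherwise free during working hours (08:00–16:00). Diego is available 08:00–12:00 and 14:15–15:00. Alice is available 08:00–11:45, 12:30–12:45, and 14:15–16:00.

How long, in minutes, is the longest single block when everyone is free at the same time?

Freya free within 08:00–16:00: 08:00–10:00, 11:45–12:00, 12:15–13:45, 14:30–14:45, 15:00–15:30.
Brynn ∩ Freya: 09:45–10:00, 12:45–13:15, 15:15–15:30.
Brynn ∩ Freya ∩ Diego: 09:45–10:00.
Brynn ∩ Freya ∩ Diego ∩ Alice: 09:45–10:00.
Single common window of 15 minutes.

15 minutes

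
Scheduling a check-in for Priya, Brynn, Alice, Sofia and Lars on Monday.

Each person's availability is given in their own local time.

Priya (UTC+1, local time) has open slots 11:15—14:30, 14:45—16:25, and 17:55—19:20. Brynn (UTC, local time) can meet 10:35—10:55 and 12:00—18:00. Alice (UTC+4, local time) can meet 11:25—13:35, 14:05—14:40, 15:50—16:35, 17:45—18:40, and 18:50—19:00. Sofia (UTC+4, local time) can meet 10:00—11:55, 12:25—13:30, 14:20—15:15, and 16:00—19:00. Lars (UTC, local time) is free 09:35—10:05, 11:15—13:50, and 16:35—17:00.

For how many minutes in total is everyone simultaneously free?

Priya → UTC: 10:15–13:30, 13:45–15:25, 16:55–18:20.
Brynn → UTC: 10:35–10:55, 12:00–18:00.
Alice → UTC: 07:25–09:35, 10:05–10:40, 11:50–12:35, 13:45–14:40, 14:50–15:00.
Sofia → UTC: 06:00–07:55, 08:25–09:30, 10:20–11:15, 12:00–15:00.
Lars → UTC: 09:35–10:05, 11:15–13:50, 16:35–17:00.
Priya ∩ Brynn: 10:35–10:55, 12:00–13:30, 13:45–15:25, 16:55–18:00.
Priya ∩ Brynn ∩ Alice: 10:35–10:40, 12:00–12:35, 13:45–14:40, 14:50–15:00.
Priya ∩ Brynn ∩ Alice ∩ Sofia: 10:35–10:40, 12:00–12:35, 13:45–14:40, 14:50–15:00.
Priya ∩ Brynn ∩ Alice ∩ Sofia ∩ Lars: 12:00–12:35, 13:45–13:50.
Total common minutes: 35 + 5 = 40.

40 minutes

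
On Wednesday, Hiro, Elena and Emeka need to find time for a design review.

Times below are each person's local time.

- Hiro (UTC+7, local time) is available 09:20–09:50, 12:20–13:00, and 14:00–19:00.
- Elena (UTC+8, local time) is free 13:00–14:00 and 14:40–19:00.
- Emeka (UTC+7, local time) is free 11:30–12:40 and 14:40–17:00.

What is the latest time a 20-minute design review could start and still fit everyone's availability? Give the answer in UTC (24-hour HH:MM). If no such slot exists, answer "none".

Hiro → UTC: 02:20–02:50, 05:20–06:00, 07:00–12:00.
Elena → UTC: 05:00–06:00, 06:40–11:00.
Emeka → UTC: 04:30–05:40, 07:40–10:00.
Hiro ∩ Elena: 05:20–06:00, 07:00–11:00.
Hiro ∩ Elena ∩ Emeka: 05:20–05:40, 07:40–10:00.
Windows ≥ 20 min: 05:20–05:40, 07:40–10:00.
Latest start in the last window 07:40–10:00 is 10:00 − 20 min = 09:40.

09:40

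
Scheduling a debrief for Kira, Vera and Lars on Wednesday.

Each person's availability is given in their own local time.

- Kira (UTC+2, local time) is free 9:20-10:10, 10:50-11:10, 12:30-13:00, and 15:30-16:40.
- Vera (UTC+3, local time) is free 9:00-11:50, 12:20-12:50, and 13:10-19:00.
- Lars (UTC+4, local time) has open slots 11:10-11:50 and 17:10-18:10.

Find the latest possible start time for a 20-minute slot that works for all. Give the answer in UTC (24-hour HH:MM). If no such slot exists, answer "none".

13:50

Kira → UTC: 07:20–08:10, 08:50–09:10, 10:30–11:00, 13:30–14:40.
Vera → UTC: 06:00–08:50, 09:20–09:50, 10:10–16:00.
Lars → UTC: 07:10–07:50, 13:10–14:10.
Kira ∩ Vera: 07:20–08:10, 10:30–11:00, 13:30–14:40.
Kira ∩ Vera ∩ Lars: 07:20–07:50, 13:30–14:10.
Windows ≥ 20 min: 07:20–07:50, 13:30–14:10.
Latest start in the last window 13:30–14:10 is 14:10 − 20 min = 13:50.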